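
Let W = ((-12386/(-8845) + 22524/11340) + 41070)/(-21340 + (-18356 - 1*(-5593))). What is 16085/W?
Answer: -917008353067275/68662585717 ≈ -13355.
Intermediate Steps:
W = -68662585717/57010155615 (W = ((-12386*(-1/8845) + 22524*(1/11340)) + 41070)/(-21340 + (-18356 + 5593)) = ((12386/8845 + 1877/945) + 41070)/(-21340 - 12763) = (5661367/1671705 + 41070)/(-34103) = (68662585717/1671705)*(-1/34103) = -68662585717/57010155615 ≈ -1.2044)
16085/W = 16085/(-68662585717/57010155615) = 16085*(-57010155615/68662585717) = -917008353067275/68662585717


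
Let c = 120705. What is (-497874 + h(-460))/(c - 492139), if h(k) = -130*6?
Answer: 249327/185717 ≈ 1.3425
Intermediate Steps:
h(k) = -780
(-497874 + h(-460))/(c - 492139) = (-497874 - 780)/(120705 - 492139) = -498654/(-371434) = -498654*(-1/371434) = 249327/185717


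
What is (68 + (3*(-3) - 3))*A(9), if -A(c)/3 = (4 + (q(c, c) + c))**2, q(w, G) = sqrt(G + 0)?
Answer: -43008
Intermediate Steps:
q(w, G) = sqrt(G)
A(c) = -3*(4 + c + sqrt(c))**2 (A(c) = -3*(4 + (sqrt(c) + c))**2 = -3*(4 + (c + sqrt(c)))**2 = -3*(4 + c + sqrt(c))**2)
(68 + (3*(-3) - 3))*A(9) = (68 + (3*(-3) - 3))*(-3*(4 + 9 + sqrt(9))**2) = (68 + (-9 - 3))*(-3*(4 + 9 + 3)**2) = (68 - 12)*(-3*16**2) = 56*(-3*256) = 56*(-768) = -43008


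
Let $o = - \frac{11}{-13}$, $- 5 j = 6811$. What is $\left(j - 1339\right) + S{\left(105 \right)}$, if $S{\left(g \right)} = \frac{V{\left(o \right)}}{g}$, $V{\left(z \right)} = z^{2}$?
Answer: $- \frac{47932673}{17745} \approx -2701.2$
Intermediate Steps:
$j = - \frac{6811}{5}$ ($j = \left(- \frac{1}{5}\right) 6811 = - \frac{6811}{5} \approx -1362.2$)
$o = \frac{11}{13}$ ($o = \left(-11\right) \left(- \frac{1}{13}\right) = \frac{11}{13} \approx 0.84615$)
$S{\left(g \right)} = \frac{121}{169 g}$ ($S{\left(g \right)} = \frac{\left(\frac{11}{13}\right)^{2}}{g} = \frac{121}{169 g}$)
$\left(j - 1339\right) + S{\left(105 \right)} = \left(- \frac{6811}{5} - 1339\right) + \frac{121}{169 \cdot 105} = \left(- \frac{6811}{5} + \left(-5168 + 3829\right)\right) + \frac{121}{169} \cdot \frac{1}{105} = \left(- \frac{6811}{5} - 1339\right) + \frac{121}{17745} = - \frac{13506}{5} + \frac{121}{17745} = - \frac{47932673}{17745}$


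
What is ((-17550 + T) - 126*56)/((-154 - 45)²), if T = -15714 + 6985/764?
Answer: -30797495/30255164 ≈ -1.0179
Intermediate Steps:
T = -11998511/764 (T = -15714 + 6985*(1/764) = -15714 + 6985/764 = -11998511/764 ≈ -15705.)
((-17550 + T) - 126*56)/((-154 - 45)²) = ((-17550 - 11998511/764) - 126*56)/((-154 - 45)²) = (-25406711/764 - 7056)/((-199)²) = -30797495/764/39601 = -30797495/764*1/39601 = -30797495/30255164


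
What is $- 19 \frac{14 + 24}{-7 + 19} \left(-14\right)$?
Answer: $\frac{2527}{3} \approx 842.33$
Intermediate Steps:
$- 19 \frac{14 + 24}{-7 + 19} \left(-14\right) = - 19 \cdot \frac{38}{12} \left(-14\right) = - 19 \cdot 38 \cdot \frac{1}{12} \left(-14\right) = \left(-19\right) \frac{19}{6} \left(-14\right) = \left(- \frac{361}{6}\right) \left(-14\right) = \frac{2527}{3}$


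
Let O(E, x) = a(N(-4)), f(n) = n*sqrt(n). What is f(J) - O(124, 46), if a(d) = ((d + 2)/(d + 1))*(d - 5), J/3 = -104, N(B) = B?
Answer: 6 - 624*I*sqrt(78) ≈ 6.0 - 5511.0*I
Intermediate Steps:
J = -312 (J = 3*(-104) = -312)
f(n) = n**(3/2)
a(d) = (-5 + d)*(2 + d)/(1 + d) (a(d) = ((2 + d)/(1 + d))*(-5 + d) = (-5 + d)*(2 + d)/(1 + d))
O(E, x) = -6 (O(E, x) = (-10 + (-4)**2 - 3*(-4))/(1 - 4) = (-10 + 16 + 12)/(-3) = -1/3*18 = -6)
f(J) - O(124, 46) = (-312)**(3/2) - 1*(-6) = -624*I*sqrt(78) + 6 = 6 - 624*I*sqrt(78)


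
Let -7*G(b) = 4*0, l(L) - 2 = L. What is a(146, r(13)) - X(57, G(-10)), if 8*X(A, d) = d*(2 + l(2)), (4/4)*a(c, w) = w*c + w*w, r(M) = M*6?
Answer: 17472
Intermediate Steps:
r(M) = 6*M
l(L) = 2 + L
a(c, w) = w² + c*w (a(c, w) = w*c + w*w = c*w + w² = w² + c*w)
G(b) = 0 (G(b) = -4*0/7 = -⅐*0 = 0)
X(A, d) = 3*d/4 (X(A, d) = (d*(2 + (2 + 2)))/8 = (d*(2 + 4))/8 = (d*6)/8 = (6*d)/8 = 3*d/4)
a(146, r(13)) - X(57, G(-10)) = (6*13)*(146 + 6*13) - 3*0/4 = 78*(146 + 78) - 1*0 = 78*224 + 0 = 17472 + 0 = 17472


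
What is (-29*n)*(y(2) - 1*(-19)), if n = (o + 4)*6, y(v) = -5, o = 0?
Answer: -9744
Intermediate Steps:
n = 24 (n = (0 + 4)*6 = 4*6 = 24)
(-29*n)*(y(2) - 1*(-19)) = (-29*24)*(-5 - 1*(-19)) = -696*(-5 + 19) = -696*14 = -9744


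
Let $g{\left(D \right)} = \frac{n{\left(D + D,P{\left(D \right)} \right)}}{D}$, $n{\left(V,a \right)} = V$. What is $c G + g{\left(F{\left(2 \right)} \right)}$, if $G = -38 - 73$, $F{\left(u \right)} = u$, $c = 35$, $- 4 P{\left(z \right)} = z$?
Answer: $-3883$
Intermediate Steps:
$P{\left(z \right)} = - \frac{z}{4}$
$G = -111$
$g{\left(D \right)} = 2$ ($g{\left(D \right)} = \frac{D + D}{D} = \frac{2 D}{D} = 2$)
$c G + g{\left(F{\left(2 \right)} \right)} = 35 \left(-111\right) + 2 = -3885 + 2 = -3883$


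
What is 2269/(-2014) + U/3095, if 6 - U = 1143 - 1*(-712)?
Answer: -10746441/6233330 ≈ -1.7240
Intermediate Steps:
U = -1849 (U = 6 - (1143 - 1*(-712)) = 6 - (1143 + 712) = 6 - 1*1855 = 6 - 1855 = -1849)
2269/(-2014) + U/3095 = 2269/(-2014) - 1849/3095 = 2269*(-1/2014) - 1849*1/3095 = -2269/2014 - 1849/3095 = -10746441/6233330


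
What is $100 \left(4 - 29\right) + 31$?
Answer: $-2469$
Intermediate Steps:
$100 \left(4 - 29\right) + 31 = 100 \left(-25\right) + 31 = -2500 + 31 = -2469$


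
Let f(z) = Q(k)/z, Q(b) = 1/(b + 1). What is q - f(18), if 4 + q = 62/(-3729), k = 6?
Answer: -630319/156618 ≈ -4.0246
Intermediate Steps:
q = -14978/3729 (q = -4 + 62/(-3729) = -4 + 62*(-1/3729) = -4 - 62/3729 = -14978/3729 ≈ -4.0166)
Q(b) = 1/(1 + b)
f(z) = 1/(7*z) (f(z) = 1/((1 + 6)*z) = 1/(7*z))
q - f(18) = -14978/3729 - 1/(7*18) = -14978/3729 - 1*1/126 = -14978/3729 - 1/126 = -630319/156618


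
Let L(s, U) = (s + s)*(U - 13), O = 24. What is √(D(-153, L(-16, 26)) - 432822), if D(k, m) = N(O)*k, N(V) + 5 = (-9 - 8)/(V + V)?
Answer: 3*I*√768005/4 ≈ 657.27*I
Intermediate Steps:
N(V) = -5 - 17/(2*V) (N(V) = -5 + (-9 - 8)/(V + V) = -5 - 17*1/(2*V) = -5 - 17/(2*V))
L(s, U) = 2*s*(-13 + U) (L(s, U) = (2*s)*(-13 + U) = 2*s*(-13 + U))
D(k, m) = -257*k/48 (D(k, m) = (-5 - 17/2/24)*k = (-5 - 17/2*1/24)*k = (-5 - 17/48)*k = -257*k/48)
√(D(-153, L(-16, 26)) - 432822) = √(-257/48*(-153) - 432822) = √(13107/16 - 432822) = √(-6912045/16) = 3*I*√768005/4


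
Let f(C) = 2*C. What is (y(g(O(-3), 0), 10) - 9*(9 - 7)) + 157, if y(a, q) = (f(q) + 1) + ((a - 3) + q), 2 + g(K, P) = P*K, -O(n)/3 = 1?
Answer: 165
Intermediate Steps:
O(n) = -3 (O(n) = -3*1 = -3)
g(K, P) = -2 + K*P (g(K, P) = -2 + P*K = -2 + K*P)
y(a, q) = -2 + a + 3*q (y(a, q) = (2*q + 1) + ((a - 3) + q) = (1 + 2*q) + ((-3 + a) + q) = (1 + 2*q) + (-3 + a + q) = -2 + a + 3*q)
(y(g(O(-3), 0), 10) - 9*(9 - 7)) + 157 = ((-2 + (-2 - 3*0) + 3*10) - 9*(9 - 7)) + 157 = ((-2 + (-2 + 0) + 30) - 9*2) + 157 = ((-2 - 2 + 30) - 18) + 157 = (26 - 18) + 157 = 8 + 157 = 165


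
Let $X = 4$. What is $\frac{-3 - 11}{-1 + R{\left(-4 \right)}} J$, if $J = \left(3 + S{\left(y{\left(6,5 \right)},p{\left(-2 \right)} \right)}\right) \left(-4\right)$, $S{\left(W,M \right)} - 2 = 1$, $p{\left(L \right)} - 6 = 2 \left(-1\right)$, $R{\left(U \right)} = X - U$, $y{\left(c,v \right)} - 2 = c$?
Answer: $48$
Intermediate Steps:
$y{\left(c,v \right)} = 2 + c$
$R{\left(U \right)} = 4 - U$
$p{\left(L \right)} = 4$ ($p{\left(L \right)} = 6 + 2 \left(-1\right) = 6 - 2 = 4$)
$S{\left(W,M \right)} = 3$ ($S{\left(W,M \right)} = 2 + 1 = 3$)
$J = -24$ ($J = \left(3 + 3\right) \left(-4\right) = 6 \left(-4\right) = -24$)
$\frac{-3 - 11}{-1 + R{\left(-4 \right)}} J = \frac{-3 - 11}{-1 + \left(4 - -4\right)} \left(-24\right) = - \frac{14}{-1 + \left(4 + 4\right)} \left(-24\right) = - \frac{14}{-1 + 8} \left(-24\right) = - \frac{14}{7} \left(-24\right) = \left(-14\right) \frac{1}{7} \left(-24\right) = \left(-2\right) \left(-24\right) = 48$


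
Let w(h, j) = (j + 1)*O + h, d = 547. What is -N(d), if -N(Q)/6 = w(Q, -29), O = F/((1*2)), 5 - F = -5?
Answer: 2442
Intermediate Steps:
F = 10 (F = 5 - 1*(-5) = 5 + 5 = 10)
O = 5 (O = 10/((1*2)) = 10/2 = 10*(1/2) = 5)
w(h, j) = 5 + h + 5*j (w(h, j) = (j + 1)*5 + h = (1 + j)*5 + h = (5 + 5*j) + h = 5 + h + 5*j)
N(Q) = 840 - 6*Q (N(Q) = -6*(5 + Q + 5*(-29)) = -6*(5 + Q - 145) = -6*(-140 + Q) = 840 - 6*Q)
-N(d) = -(840 - 6*547) = -(840 - 3282) = -1*(-2442) = 2442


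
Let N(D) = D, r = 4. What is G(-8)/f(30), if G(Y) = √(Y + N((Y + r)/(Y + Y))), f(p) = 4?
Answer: I*√31/8 ≈ 0.69597*I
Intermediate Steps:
G(Y) = √(Y + (4 + Y)/(2*Y)) (G(Y) = √(Y + (Y + 4)/(Y + Y)) = √(Y + (4 + Y)/((2*Y))) = √(Y + (4 + Y)*(1/(2*Y))) = √(Y + (4 + Y)/(2*Y)))
G(-8)/f(30) = (√(2 + 4*(-8) + 8/(-8))/2)/4 = (√(2 - 32 + 8*(-⅛))/2)*(¼) = (√(2 - 32 - 1)/2)*(¼) = (√(-31)/2)*(¼) = ((I*√31)/2)*(¼) = (I*√31/2)*(¼) = I*√31/8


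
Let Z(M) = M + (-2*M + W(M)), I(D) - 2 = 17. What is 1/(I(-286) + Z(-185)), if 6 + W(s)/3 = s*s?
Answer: 1/102861 ≈ 9.7219e-6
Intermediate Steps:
I(D) = 19 (I(D) = 2 + 17 = 19)
W(s) = -18 + 3*s² (W(s) = -18 + 3*(s*s) = -18 + 3*s²)
Z(M) = -18 - M + 3*M² (Z(M) = M + (-2*M + (-18 + 3*M²)) = M + (-18 - 2*M + 3*M²) = -18 - M + 3*M²)
1/(I(-286) + Z(-185)) = 1/(19 + (-18 - 1*(-185) + 3*(-185)²)) = 1/(19 + (-18 + 185 + 3*34225)) = 1/(19 + (-18 + 185 + 102675)) = 1/(19 + 102842) = 1/102861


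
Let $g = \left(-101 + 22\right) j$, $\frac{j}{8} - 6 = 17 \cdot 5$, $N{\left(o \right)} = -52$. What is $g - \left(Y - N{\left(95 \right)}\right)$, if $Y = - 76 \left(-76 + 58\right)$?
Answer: $-58932$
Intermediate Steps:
$j = 728$ ($j = 48 + 8 \cdot 17 \cdot 5 = 48 + 8 \cdot 85 = 48 + 680 = 728$)
$Y = 1368$ ($Y = \left(-76\right) \left(-18\right) = 1368$)
$g = -57512$ ($g = \left(-101 + 22\right) 728 = \left(-79\right) 728 = -57512$)
$g - \left(Y - N{\left(95 \right)}\right) = -57512 - \left(1368 - -52\right) = -57512 - \left(1368 + 52\right) = -57512 - 1420 = -58932$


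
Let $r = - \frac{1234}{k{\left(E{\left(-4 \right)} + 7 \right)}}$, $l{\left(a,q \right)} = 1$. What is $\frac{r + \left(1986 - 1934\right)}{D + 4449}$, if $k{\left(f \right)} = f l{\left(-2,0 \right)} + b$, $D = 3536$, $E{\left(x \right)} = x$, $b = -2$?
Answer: $- \frac{1182}{7985} \approx -0.14803$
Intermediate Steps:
$k{\left(f \right)} = -2 + f$ ($k{\left(f \right)} = f 1 - 2 = f - 2 = -2 + f$)
$r = -1234$ ($r = - \frac{1234}{-2 + \left(-4 + 7\right)} = - \frac{1234}{-2 + 3} = - \frac{1234}{1} = \left(-1234\right) 1 = -1234$)
$\frac{r + \left(1986 - 1934\right)}{D + 4449} = \frac{-1234 + \left(1986 - 1934\right)}{3536 + 4449} = \frac{-1234 + \left(1986 - 1934\right)}{7985} = \left(-1234 + 52\right) \frac{1}{7985} = \left(-1182\right) \frac{1}{7985} = - \frac{1182}{7985}$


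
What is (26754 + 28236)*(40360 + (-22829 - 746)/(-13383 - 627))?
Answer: 1036501331775/467 ≈ 2.2195e+9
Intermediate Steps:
(26754 + 28236)*(40360 + (-22829 - 746)/(-13383 - 627)) = 54990*(40360 - 23575/(-14010)) = 54990*(40360 - 23575*(-1/14010)) = 54990*(40360 + 4715/2802) = 54990*(113093435/2802) = 1036501331775/467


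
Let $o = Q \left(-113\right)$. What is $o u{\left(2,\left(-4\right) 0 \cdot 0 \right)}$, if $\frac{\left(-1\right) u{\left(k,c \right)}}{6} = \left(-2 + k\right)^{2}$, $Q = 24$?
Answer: $0$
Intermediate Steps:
$u{\left(k,c \right)} = - 6 \left(-2 + k\right)^{2}$
$o = -2712$ ($o = 24 \left(-113\right) = -2712$)
$o u{\left(2,\left(-4\right) 0 \cdot 0 \right)} = - 2712 \left(- 6 \left(-2 + 2\right)^{2}\right) = - 2712 \left(- 6 \cdot 0^{2}\right) = - 2712 \left(\left(-6\right) 0\right) = \left(-2712\right) 0 = 0$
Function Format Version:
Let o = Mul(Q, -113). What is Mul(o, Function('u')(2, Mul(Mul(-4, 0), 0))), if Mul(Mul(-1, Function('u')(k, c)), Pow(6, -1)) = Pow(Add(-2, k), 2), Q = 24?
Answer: 0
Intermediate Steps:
Function('u')(k, c) = Mul(-6, Pow(Add(-2, k), 2))
o = -2712 (o = Mul(24, -113) = -2712)
Mul(o, Function('u')(2, Mul(Mul(-4, 0), 0))) = Mul(-2712, Mul(-6, Pow(Add(-2, 2), 2))) = Mul(-2712, Mul(-6, Pow(0, 2))) = Mul(-2712, Mul(-6, 0)) = Mul(-2712, 0) = 0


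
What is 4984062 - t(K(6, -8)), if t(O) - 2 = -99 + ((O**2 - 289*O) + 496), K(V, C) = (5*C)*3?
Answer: 4934583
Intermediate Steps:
K(V, C) = 15*C
t(O) = 399 + O**2 - 289*O (t(O) = 2 + (-99 + ((O**2 - 289*O) + 496)) = 2 + (-99 + (496 + O**2 - 289*O)) = 2 + (397 + O**2 - 289*O) = 399 + O**2 - 289*O)
4984062 - t(K(6, -8)) = 4984062 - (399 + (15*(-8))**2 - 4335*(-8)) = 4984062 - (399 + (-120)**2 - 289*(-120)) = 4984062 - (399 + 14400 + 34680) = 4984062 - 1*49479 = 4984062 - 49479 = 4934583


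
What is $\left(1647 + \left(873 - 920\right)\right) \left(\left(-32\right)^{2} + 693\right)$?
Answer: $2747200$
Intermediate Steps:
$\left(1647 + \left(873 - 920\right)\right) \left(\left(-32\right)^{2} + 693\right) = \left(1647 + \left(873 - 920\right)\right) \left(1024 + 693\right) = \left(1647 - 47\right) 1717 = 1600 \cdot 1717 = 2747200$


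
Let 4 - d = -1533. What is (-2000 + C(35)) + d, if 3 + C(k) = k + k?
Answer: -396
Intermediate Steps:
d = 1537 (d = 4 - 1*(-1533) = 4 + 1533 = 1537)
C(k) = -3 + 2*k (C(k) = -3 + (k + k) = -3 + 2*k)
(-2000 + C(35)) + d = (-2000 + (-3 + 2*35)) + 1537 = (-2000 + (-3 + 70)) + 1537 = (-2000 + 67) + 1537 = -1933 + 1537 = -396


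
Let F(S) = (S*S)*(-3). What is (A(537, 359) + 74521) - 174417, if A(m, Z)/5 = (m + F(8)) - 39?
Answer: -98366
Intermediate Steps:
F(S) = -3*S**2 (F(S) = S**2*(-3) = -3*S**2)
A(m, Z) = -1155 + 5*m (A(m, Z) = 5*((m - 3*8**2) - 39) = 5*((m - 3*64) - 39) = 5*((m - 192) - 39) = 5*((-192 + m) - 39) = 5*(-231 + m) = -1155 + 5*m)
(A(537, 359) + 74521) - 174417 = ((-1155 + 5*537) + 74521) - 174417 = ((-1155 + 2685) + 74521) - 174417 = (1530 + 74521) - 174417 = 76051 - 174417 = -98366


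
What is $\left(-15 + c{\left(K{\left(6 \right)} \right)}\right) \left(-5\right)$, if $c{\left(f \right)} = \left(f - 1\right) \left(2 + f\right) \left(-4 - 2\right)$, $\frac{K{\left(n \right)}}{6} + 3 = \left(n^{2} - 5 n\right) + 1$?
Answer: $18015$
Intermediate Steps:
$K{\left(n \right)} = -12 - 30 n + 6 n^{2}$ ($K{\left(n \right)} = -18 + 6 \left(\left(n^{2} - 5 n\right) + 1\right) = -18 + 6 \left(1 + n^{2} - 5 n\right) = -18 + \left(6 - 30 n + 6 n^{2}\right) = -12 - 30 n + 6 n^{2}$)
$c{\left(f \right)} = - 6 \left(-1 + f\right) \left(2 + f\right)$ ($c{\left(f \right)} = \left(-1 + f\right) \left(2 + f\right) \left(-6\right) = - 6 \left(-1 + f\right) \left(2 + f\right)$)
$\left(-15 + c{\left(K{\left(6 \right)} \right)}\right) \left(-5\right) = \left(-15 - \left(-12 + 6 \left(-12 - 180 + 6 \cdot 6^{2}\right)^{2} + 6 \left(-12 - 180 + 6 \cdot 6^{2}\right)\right)\right) \left(-5\right) = \left(-15 - \left(-12 + 6 \left(-12 - 180 + 6 \cdot 36\right)^{2} + 6 \left(-12 - 180 + 6 \cdot 36\right)\right)\right) \left(-5\right) = \left(-15 - \left(-12 + 6 \left(-12 - 180 + 216\right)^{2} + 6 \left(-12 - 180 + 216\right)\right)\right) \left(-5\right) = \left(-15 - \left(132 + 3456\right)\right) \left(-5\right) = \left(-15 - 3588\right) \left(-5\right) = \left(-3603\right) \left(-5\right) = 18015$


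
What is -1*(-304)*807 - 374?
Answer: 244954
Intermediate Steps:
-1*(-304)*807 - 374 = 304*807 - 374 = 245328 - 374 = 244954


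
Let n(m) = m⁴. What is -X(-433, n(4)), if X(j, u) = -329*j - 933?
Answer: -141524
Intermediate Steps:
X(j, u) = -933 - 329*j
-X(-433, n(4)) = -(-933 - 329*(-433)) = -(-933 + 142457) = -1*141524 = -141524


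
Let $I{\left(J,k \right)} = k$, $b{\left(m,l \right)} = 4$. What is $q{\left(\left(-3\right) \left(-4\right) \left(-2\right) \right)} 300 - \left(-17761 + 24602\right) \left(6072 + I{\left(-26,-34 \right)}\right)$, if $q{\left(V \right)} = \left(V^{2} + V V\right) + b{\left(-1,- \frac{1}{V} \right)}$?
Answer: $-40959158$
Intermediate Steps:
$q{\left(V \right)} = 4 + 2 V^{2}$ ($q{\left(V \right)} = \left(V^{2} + V V\right) + 4 = \left(V^{2} + V^{2}\right) + 4 = 2 V^{2} + 4 = 4 + 2 V^{2}$)
$q{\left(\left(-3\right) \left(-4\right) \left(-2\right) \right)} 300 - \left(-17761 + 24602\right) \left(6072 + I{\left(-26,-34 \right)}\right) = \left(4 + 2 \left(\left(-3\right) \left(-4\right) \left(-2\right)\right)^{2}\right) 300 - \left(-17761 + 24602\right) \left(6072 - 34\right) = \left(4 + 2 \left(12 \left(-2\right)\right)^{2}\right) 300 - 6841 \cdot 6038 = \left(4 + 2 \left(-24\right)^{2}\right) 300 - 41305958 = \left(4 + 2 \cdot 576\right) 300 - 41305958 = \left(4 + 1152\right) 300 - 41305958 = 1156 \cdot 300 - 41305958 = 346800 - 41305958 = -40959158$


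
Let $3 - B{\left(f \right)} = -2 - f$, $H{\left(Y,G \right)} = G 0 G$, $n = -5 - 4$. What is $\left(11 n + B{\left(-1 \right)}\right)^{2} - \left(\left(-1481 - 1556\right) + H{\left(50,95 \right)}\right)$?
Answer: $12062$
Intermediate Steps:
$n = -9$
$H{\left(Y,G \right)} = 0$ ($H{\left(Y,G \right)} = 0 G = 0$)
$B{\left(f \right)} = 5 + f$ ($B{\left(f \right)} = 3 - \left(-2 - f\right) = 3 + \left(2 + f\right) = 5 + f$)
$\left(11 n + B{\left(-1 \right)}\right)^{2} - \left(\left(-1481 - 1556\right) + H{\left(50,95 \right)}\right) = \left(11 \left(-9\right) + \left(5 - 1\right)\right)^{2} - \left(\left(-1481 - 1556\right) + 0\right) = \left(-99 + 4\right)^{2} - \left(-3037 + 0\right) = \left(-95\right)^{2} - -3037 = 9025 + 3037 = 12062$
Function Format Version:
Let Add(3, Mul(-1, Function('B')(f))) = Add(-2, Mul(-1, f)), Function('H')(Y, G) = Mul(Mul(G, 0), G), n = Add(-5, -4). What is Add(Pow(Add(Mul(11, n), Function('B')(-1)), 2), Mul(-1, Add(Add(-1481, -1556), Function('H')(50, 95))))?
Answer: 12062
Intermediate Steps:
n = -9
Function('H')(Y, G) = 0 (Function('H')(Y, G) = Mul(0, G) = 0)
Function('B')(f) = Add(5, f) (Function('B')(f) = Add(3, Mul(-1, Add(-2, Mul(-1, f)))) = Add(3, Add(2, f)) = Add(5, f))
Add(Pow(Add(Mul(11, n), Function('B')(-1)), 2), Mul(-1, Add(Add(-1481, -1556), Function('H')(50, 95)))) = Add(Pow(Add(Mul(11, -9), Add(5, -1)), 2), Mul(-1, Add(Add(-1481, -1556), 0))) = Add(Pow(Add(-99, 4), 2), Mul(-1, Add(-3037, 0))) = Add(Pow(-95, 2), Mul(-1, -3037)) = Add(9025, 3037) = 12062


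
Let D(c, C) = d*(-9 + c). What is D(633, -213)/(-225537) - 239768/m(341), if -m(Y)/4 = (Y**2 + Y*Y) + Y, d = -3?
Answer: 357823930/1346878049 ≈ 0.26567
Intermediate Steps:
D(c, C) = 27 - 3*c (D(c, C) = -3*(-9 + c) = 27 - 3*c)
m(Y) = -8*Y**2 - 4*Y (m(Y) = -4*((Y**2 + Y*Y) + Y) = -4*((Y**2 + Y**2) + Y) = -4*(2*Y**2 + Y) = -4*(Y + 2*Y**2) = -8*Y**2 - 4*Y)
D(633, -213)/(-225537) - 239768/m(341) = (27 - 3*633)/(-225537) - 239768*(-1/(1364*(1 + 2*341))) = (27 - 1899)*(-1/225537) - 239768*(-1/(1364*(1 + 682))) = -1872*(-1/225537) - 239768/((-4*341*683)) = 48/5783 - 239768/(-931612) = 48/5783 - 239768*(-1/931612) = 48/5783 + 59942/232903 = 357823930/1346878049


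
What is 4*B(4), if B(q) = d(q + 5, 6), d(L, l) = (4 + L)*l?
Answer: 312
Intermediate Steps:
d(L, l) = l*(4 + L)
B(q) = 54 + 6*q (B(q) = 6*(4 + (q + 5)) = 6*(4 + (5 + q)) = 6*(9 + q) = 54 + 6*q)
4*B(4) = 4*(54 + 6*4) = 4*(54 + 24) = 4*78 = 312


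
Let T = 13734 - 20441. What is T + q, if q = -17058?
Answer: -23765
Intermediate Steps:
T = -6707
T + q = -6707 - 17058 = -23765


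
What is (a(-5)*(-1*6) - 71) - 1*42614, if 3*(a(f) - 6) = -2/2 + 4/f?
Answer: -213587/5 ≈ -42717.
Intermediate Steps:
a(f) = 17/3 + 4/(3*f) (a(f) = 6 + (-2/2 + 4/f)/3 = 6 + (-2*½ + 4/f)/3 = 6 + (-1 + 4/f)/3 = 6 + (-⅓ + 4/(3*f)) = 17/3 + 4/(3*f))
(a(-5)*(-1*6) - 71) - 1*42614 = (((⅓)*(4 + 17*(-5))/(-5))*(-1*6) - 71) - 1*42614 = (((⅓)*(-⅕)*(4 - 85))*(-6) - 71) - 42614 = (((⅓)*(-⅕)*(-81))*(-6) - 71) - 42614 = ((27/5)*(-6) - 71) - 42614 = (-162/5 - 71) - 42614 = -517/5 - 42614 = -213587/5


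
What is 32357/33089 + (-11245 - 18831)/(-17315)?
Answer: 1555446219/572936035 ≈ 2.7149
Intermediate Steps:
32357/33089 + (-11245 - 18831)/(-17315) = 32357*(1/33089) - 30076*(-1/17315) = 32357/33089 + 30076/17315 = 1555446219/572936035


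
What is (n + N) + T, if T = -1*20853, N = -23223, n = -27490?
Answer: -71566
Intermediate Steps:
T = -20853
(n + N) + T = (-27490 - 23223) - 20853 = -50713 - 20853 = -71566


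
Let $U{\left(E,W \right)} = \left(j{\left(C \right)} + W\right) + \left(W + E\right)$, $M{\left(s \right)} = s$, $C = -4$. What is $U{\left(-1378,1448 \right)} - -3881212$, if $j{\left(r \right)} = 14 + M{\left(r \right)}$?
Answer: $3882740$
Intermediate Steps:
$j{\left(r \right)} = 14 + r$
$U{\left(E,W \right)} = 10 + E + 2 W$ ($U{\left(E,W \right)} = \left(\left(14 - 4\right) + W\right) + \left(W + E\right) = \left(10 + W\right) + \left(E + W\right) = 10 + E + 2 W$)
$U{\left(-1378,1448 \right)} - -3881212 = \left(10 - 1378 + 2 \cdot 1448\right) - -3881212 = \left(10 - 1378 + 2896\right) + 3881212 = 1528 + 3881212 = 3882740$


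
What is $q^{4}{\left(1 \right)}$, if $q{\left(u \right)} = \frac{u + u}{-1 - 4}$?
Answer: $\frac{16}{625} \approx 0.0256$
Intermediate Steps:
$q{\left(u \right)} = - \frac{2 u}{5}$ ($q{\left(u \right)} = \frac{2 u}{-5} = 2 u \left(- \frac{1}{5}\right) = - \frac{2 u}{5}$)
$q^{4}{\left(1 \right)} = \left(\left(- \frac{2}{5}\right) 1\right)^{4} = \left(- \frac{2}{5}\right)^{4} = \frac{16}{625}$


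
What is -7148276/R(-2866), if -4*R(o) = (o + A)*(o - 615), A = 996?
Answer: 14296552/3254735 ≈ 4.3925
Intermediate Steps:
R(o) = -(-615 + o)*(996 + o)/4 (R(o) = -(o + 996)*(o - 615)/4 = -(996 + o)*(-615 + o)/4 = -(-615 + o)*(996 + o)/4)
-7148276/R(-2866) = -7148276/(153135 - 381/4*(-2866) - ¼*(-2866)²) = -7148276/(153135 + 545973/2 - ¼*8213956) = -7148276/(153135 + 545973/2 - 2053489) = -7148276/(-3254735/2) = -7148276*(-2/3254735) = 14296552/3254735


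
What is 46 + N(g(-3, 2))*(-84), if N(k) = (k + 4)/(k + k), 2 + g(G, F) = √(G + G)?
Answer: 188/5 + 84*I*√6/5 ≈ 37.6 + 41.151*I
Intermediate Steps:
g(G, F) = -2 + √2*√G (g(G, F) = -2 + √(G + G) = -2 + √(2*G) = -2 + √2*√G)
N(k) = (4 + k)/(2*k) (N(k) = (4 + k)/((2*k)) = (4 + k)*(1/(2*k)) = (4 + k)/(2*k))
46 + N(g(-3, 2))*(-84) = 46 + ((4 + (-2 + √2*√(-3)))/(2*(-2 + √2*√(-3))))*(-84) = 46 + ((4 + (-2 + √2*(I*√3)))/(2*(-2 + √2*(I*√3))))*(-84) = 46 + ((4 + (-2 + I*√6))/(2*(-2 + I*√6)))*(-84) = 46 + ((2 + I*√6)/(2*(-2 + I*√6)))*(-84) = 46 - 42*(2 + I*√6)/(-2 + I*√6)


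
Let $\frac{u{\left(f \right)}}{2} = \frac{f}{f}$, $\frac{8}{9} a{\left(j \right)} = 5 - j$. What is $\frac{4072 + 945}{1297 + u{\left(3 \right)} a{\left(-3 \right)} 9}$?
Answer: $\frac{5017}{1459} \approx 3.4387$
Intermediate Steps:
$a{\left(j \right)} = \frac{45}{8} - \frac{9 j}{8}$ ($a{\left(j \right)} = \frac{9 \left(5 - j\right)}{8} = \frac{45}{8} - \frac{9 j}{8}$)
$u{\left(f \right)} = 2$ ($u{\left(f \right)} = 2 \frac{f}{f} = 2 \cdot 1 = 2$)
$\frac{4072 + 945}{1297 + u{\left(3 \right)} a{\left(-3 \right)} 9} = \frac{4072 + 945}{1297 + 2 \left(\frac{45}{8} - - \frac{27}{8}\right) 9} = \frac{5017}{1297 + 2 \left(\frac{45}{8} + \frac{27}{8}\right) 9} = \frac{5017}{1297 + 2 \cdot 9 \cdot 9} = \frac{5017}{1297 + 18 \cdot 9} = \frac{5017}{1297 + 162} = \frac{5017}{1459}$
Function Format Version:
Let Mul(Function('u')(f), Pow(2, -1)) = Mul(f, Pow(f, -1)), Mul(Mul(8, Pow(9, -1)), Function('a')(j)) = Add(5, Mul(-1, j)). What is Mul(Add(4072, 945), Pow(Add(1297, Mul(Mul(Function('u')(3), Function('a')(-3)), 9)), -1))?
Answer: Rational(5017, 1459) ≈ 3.4387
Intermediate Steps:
Function('a')(j) = Add(Rational(45, 8), Mul(Rational(-9, 8), j)) (Function('a')(j) = Mul(Rational(9, 8), Add(5, Mul(-1, j))) = Add(Rational(45, 8), Mul(Rational(-9, 8), j)))
Function('u')(f) = 2 (Function('u')(f) = Mul(2, Mul(f, Pow(f, -1))) = Mul(2, 1) = 2)
Mul(Add(4072, 945), Pow(Add(1297, Mul(Mul(Function('u')(3), Function('a')(-3)), 9)), -1)) = Mul(Add(4072, 945), Pow(Add(1297, Mul(Mul(2, Add(Rational(45, 8), Mul(Rational(-9, 8), -3))), 9)), -1)) = Mul(5017, Pow(Add(1297, Mul(Mul(2, Add(Rational(45, 8), Rational(27, 8))), 9)), -1)) = Mul(5017, Pow(Add(1297, Mul(Mul(2, 9), 9)), -1)) = Mul(5017, Pow(Add(1297, Mul(18, 9)), -1)) = Mul(5017, Pow(Add(1297, 162), -1)) = Mul(5017, Pow(1459, -1)) = Mul(5017, Rational(1, 1459)) = Rational(5017, 1459)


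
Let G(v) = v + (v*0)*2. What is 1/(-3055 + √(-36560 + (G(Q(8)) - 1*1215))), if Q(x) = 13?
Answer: -3055/9370787 - I*√37762/9370787 ≈ -0.00032601 - 2.0737e-5*I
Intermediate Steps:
G(v) = v (G(v) = v + 0*2 = v + 0 = v)
1/(-3055 + √(-36560 + (G(Q(8)) - 1*1215))) = 1/(-3055 + √(-36560 + (13 - 1*1215))) = 1/(-3055 + √(-36560 + (13 - 1215))) = 1/(-3055 + √(-36560 - 1202)) = 1/(-3055 + √(-37762)) = 1/(-3055 + I*√37762)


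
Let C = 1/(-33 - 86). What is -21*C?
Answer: 3/17 ≈ 0.17647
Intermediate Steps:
C = -1/119 (C = 1/(-119) = -1/119 ≈ -0.0084034)
-21*C = -21*(-1/119) = 3/17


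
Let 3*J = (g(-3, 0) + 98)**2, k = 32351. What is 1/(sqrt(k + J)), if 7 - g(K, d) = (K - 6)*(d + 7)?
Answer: sqrt(41759)/41759 ≈ 0.0048936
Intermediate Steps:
g(K, d) = 7 - (-6 + K)*(7 + d) (g(K, d) = 7 - (K - 6)*(d + 7) = 7 - (-6 + K)*(7 + d))
J = 9408 (J = ((49 - 7*(-3) + 6*0 - 1*(-3)*0) + 98)**2/3 = ((49 + 21 + 0 + 0) + 98)**2/3 = (70 + 98)**2/3 = (1/3)*168**2 = (1/3)*28224 = 9408)
1/(sqrt(k + J)) = 1/(sqrt(32351 + 9408)) = 1/(sqrt(41759)) = sqrt(41759)/41759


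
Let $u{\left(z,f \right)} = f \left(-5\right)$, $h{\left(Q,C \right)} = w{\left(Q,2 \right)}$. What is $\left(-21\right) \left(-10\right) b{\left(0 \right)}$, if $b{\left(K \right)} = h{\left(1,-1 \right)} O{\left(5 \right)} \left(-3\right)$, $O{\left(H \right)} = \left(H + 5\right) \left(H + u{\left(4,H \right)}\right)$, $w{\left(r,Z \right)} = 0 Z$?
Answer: $0$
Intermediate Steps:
$w{\left(r,Z \right)} = 0$
$h{\left(Q,C \right)} = 0$
$u{\left(z,f \right)} = - 5 f$
$O{\left(H \right)} = - 4 H \left(5 + H\right)$ ($O{\left(H \right)} = \left(H + 5\right) \left(H - 5 H\right) = \left(5 + H\right) \left(- 4 H\right) = - 4 H \left(5 + H\right)$)
$b{\left(K \right)} = 0$ ($b{\left(K \right)} = 0 \cdot 4 \cdot 5 \left(-5 - 5\right) \left(-3\right) = 0 \cdot 4 \cdot 5 \left(-10\right) \left(-3\right) = 0 \left(-200\right) \left(-3\right) = 0 \left(-3\right) = 0$)
$\left(-21\right) \left(-10\right) b{\left(0 \right)} = \left(-21\right) \left(-10\right) 0 = 210 \cdot 0 = 0$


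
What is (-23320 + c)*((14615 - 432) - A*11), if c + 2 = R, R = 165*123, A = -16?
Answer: -43464693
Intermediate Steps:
R = 20295
c = 20293 (c = -2 + 20295 = 20293)
(-23320 + c)*((14615 - 432) - A*11) = (-23320 + 20293)*((14615 - 432) - 1*(-16)*11) = -3027*(14183 + 16*11) = -3027*(14183 + 176) = -3027*14359 = -43464693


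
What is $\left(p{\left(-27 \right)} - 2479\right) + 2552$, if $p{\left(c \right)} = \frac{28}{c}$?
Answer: $\frac{1943}{27} \approx 71.963$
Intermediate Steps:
$\left(p{\left(-27 \right)} - 2479\right) + 2552 = \left(\frac{28}{-27} - 2479\right) + 2552 = \left(28 \left(- \frac{1}{27}\right) - 2479\right) + 2552 = \left(- \frac{28}{27} - 2479\right) + 2552 = - \frac{66961}{27} + 2552 = \frac{1943}{27}$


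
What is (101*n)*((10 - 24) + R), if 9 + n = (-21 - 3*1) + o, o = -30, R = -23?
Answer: 235431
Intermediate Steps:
n = -63 (n = -9 + ((-21 - 3*1) - 30) = -9 + ((-21 - 3) - 30) = -9 + (-24 - 30) = -9 - 54 = -63)
(101*n)*((10 - 24) + R) = (101*(-63))*((10 - 24) - 23) = -6363*(-14 - 23) = -6363*(-37) = 235431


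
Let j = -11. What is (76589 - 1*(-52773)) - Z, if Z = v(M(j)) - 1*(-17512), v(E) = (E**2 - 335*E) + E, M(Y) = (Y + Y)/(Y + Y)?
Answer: 112183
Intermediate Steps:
M(Y) = 1 (M(Y) = (2*Y)/((2*Y)) = (2*Y)*(1/(2*Y)) = 1)
v(E) = E**2 - 334*E
Z = 17179 (Z = 1*(-334 + 1) - 1*(-17512) = 1*(-333) + 17512 = -333 + 17512 = 17179)
(76589 - 1*(-52773)) - Z = (76589 - 1*(-52773)) - 1*17179 = (76589 + 52773) - 17179 = 129362 - 17179 = 112183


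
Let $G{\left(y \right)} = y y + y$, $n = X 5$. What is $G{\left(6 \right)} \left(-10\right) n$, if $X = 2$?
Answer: $-4200$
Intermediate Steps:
$n = 10$ ($n = 2 \cdot 5 = 10$)
$G{\left(y \right)} = y + y^{2}$ ($G{\left(y \right)} = y^{2} + y = y + y^{2}$)
$G{\left(6 \right)} \left(-10\right) n = 6 \left(1 + 6\right) \left(-10\right) 10 = 6 \cdot 7 \left(-10\right) 10 = 42 \left(-10\right) 10 = \left(-420\right) 10 = -4200$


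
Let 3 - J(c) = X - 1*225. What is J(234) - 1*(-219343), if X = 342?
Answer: 219229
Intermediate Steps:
J(c) = -114 (J(c) = 3 - (342 - 1*225) = 3 - (342 - 225) = 3 - 1*117 = 3 - 117 = -114)
J(234) - 1*(-219343) = -114 - 1*(-219343) = -114 + 219343 = 219229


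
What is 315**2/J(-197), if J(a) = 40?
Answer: 19845/8 ≈ 2480.6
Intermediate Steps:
315**2/J(-197) = 315**2/40 = 99225*(1/40) = 19845/8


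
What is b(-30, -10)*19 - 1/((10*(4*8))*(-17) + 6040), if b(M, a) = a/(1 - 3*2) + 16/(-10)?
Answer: 4559/600 ≈ 7.5983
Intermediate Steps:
b(M, a) = -8/5 - a/5 (b(M, a) = a/(1 - 6) + 16*(-1/10) = a/(-5) - 8/5 = a*(-1/5) - 8/5 = -a/5 - 8/5 = -8/5 - a/5)
b(-30, -10)*19 - 1/((10*(4*8))*(-17) + 6040) = (-8/5 - 1/5*(-10))*19 - 1/((10*(4*8))*(-17) + 6040) = (-8/5 + 2)*19 - 1/((10*32)*(-17) + 6040) = (2/5)*19 - 1/(320*(-17) + 6040) = 38/5 - 1/(-5440 + 6040) = 38/5 - 1/600 = 4559/600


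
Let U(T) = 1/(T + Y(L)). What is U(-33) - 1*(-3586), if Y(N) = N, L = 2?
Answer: 111165/31 ≈ 3586.0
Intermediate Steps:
U(T) = 1/(2 + T) (U(T) = 1/(T + 2) = 1/(2 + T))
U(-33) - 1*(-3586) = 1/(2 - 33) - 1*(-3586) = 1/(-31) + 3586 = -1/31 + 3586 = 111165/31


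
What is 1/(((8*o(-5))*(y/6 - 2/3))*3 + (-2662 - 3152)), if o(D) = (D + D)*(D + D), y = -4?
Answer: -1/9014 ≈ -0.00011094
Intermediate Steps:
o(D) = 4*D² (o(D) = (2*D)*(2*D) = 4*D²)
1/(((8*o(-5))*(y/6 - 2/3))*3 + (-2662 - 3152)) = 1/(((8*(4*(-5)²))*(-4/6 - 2/3))*3 + (-2662 - 3152)) = 1/(((8*(4*25))*(-4*⅙ - 2*⅓))*3 - 5814) = 1/(((8*100)*(-⅔ - ⅔))*3 - 5814) = 1/((800*(-4/3))*3 - 5814) = 1/(-3200/3*3 - 5814) = 1/(-3200 - 5814) = 1/(-9014) = -1/9014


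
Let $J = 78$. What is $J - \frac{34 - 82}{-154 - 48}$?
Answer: $\frac{7854}{101} \approx 77.762$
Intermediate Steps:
$J - \frac{34 - 82}{-154 - 48} = 78 - \frac{34 - 82}{-154 - 48} = 78 - - \frac{48}{-202} = 78 - \left(-48\right) \left(- \frac{1}{202}\right) = 78 - \frac{24}{101} = \frac{7854}{101}$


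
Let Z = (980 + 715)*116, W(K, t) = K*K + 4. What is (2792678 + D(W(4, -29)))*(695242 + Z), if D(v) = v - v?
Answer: 2490683386436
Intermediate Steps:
W(K, t) = 4 + K**2 (W(K, t) = K**2 + 4 = 4 + K**2)
D(v) = 0
Z = 196620 (Z = 1695*116 = 196620)
(2792678 + D(W(4, -29)))*(695242 + Z) = (2792678 + 0)*(695242 + 196620) = 2792678*891862 = 2490683386436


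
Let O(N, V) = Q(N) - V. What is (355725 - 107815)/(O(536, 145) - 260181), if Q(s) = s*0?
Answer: -123955/130163 ≈ -0.95231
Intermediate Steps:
Q(s) = 0
O(N, V) = -V (O(N, V) = 0 - V = -V)
(355725 - 107815)/(O(536, 145) - 260181) = (355725 - 107815)/(-1*145 - 260181) = 247910/(-145 - 260181) = 247910/(-260326) = 247910*(-1/260326) = -123955/130163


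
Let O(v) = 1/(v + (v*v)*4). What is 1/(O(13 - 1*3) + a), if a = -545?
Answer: -410/223449 ≈ -0.0018349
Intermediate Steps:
O(v) = 1/(v + 4*v²) (O(v) = 1/(v + v²*4) = 1/(v + 4*v²))
1/(O(13 - 1*3) + a) = 1/(1/((13 - 1*3)*(1 + 4*(13 - 1*3))) - 545) = 1/(1/((13 - 3)*(1 + 4*(13 - 3))) - 545) = 1/(1/(10*(1 + 4*10)) - 545) = 1/(1/(10*(1 + 40)) - 545) = 1/((⅒)/41 - 545) = 1/((⅒)*(1/41) - 545) = 1/(1/410 - 545) = 1/(-223449/410) = -410/223449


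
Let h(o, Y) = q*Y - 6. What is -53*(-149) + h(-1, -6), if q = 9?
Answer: 7837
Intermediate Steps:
h(o, Y) = -6 + 9*Y (h(o, Y) = 9*Y - 6 = -6 + 9*Y)
-53*(-149) + h(-1, -6) = -53*(-149) + (-6 + 9*(-6)) = 7897 + (-6 - 54) = 7897 - 60 = 7837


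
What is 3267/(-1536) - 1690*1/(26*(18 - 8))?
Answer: -4417/512 ≈ -8.6270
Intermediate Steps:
3267/(-1536) - 1690*1/(26*(18 - 8)) = 3267*(-1/1536) - 1690/(26*10) = -1089/512 - 1690/260 = -1089/512 - 1690*1/260 = -1089/512 - 13/2 = -4417/512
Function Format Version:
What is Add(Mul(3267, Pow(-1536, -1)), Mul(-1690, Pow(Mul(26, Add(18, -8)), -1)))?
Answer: Rational(-4417, 512) ≈ -8.6270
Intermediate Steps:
Add(Mul(3267, Pow(-1536, -1)), Mul(-1690, Pow(Mul(26, Add(18, -8)), -1))) = Add(Mul(3267, Rational(-1, 1536)), Mul(-1690, Pow(Mul(26, 10), -1))) = Add(Rational(-1089, 512), Mul(-1690, Pow(260, -1))) = Add(Rational(-1089, 512), Mul(-1690, Rational(1, 260))) = Add(Rational(-1089, 512), Rational(-13, 2)) = Rational(-4417, 512)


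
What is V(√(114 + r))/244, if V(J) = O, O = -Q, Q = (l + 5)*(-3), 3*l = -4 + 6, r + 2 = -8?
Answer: 17/244 ≈ 0.069672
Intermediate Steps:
r = -10 (r = -2 - 8 = -10)
l = ⅔ (l = (-4 + 6)/3 = (⅓)*2 = ⅔ ≈ 0.66667)
Q = -17 (Q = (⅔ + 5)*(-3) = (17/3)*(-3) = -17)
O = 17 (O = -1*(-17) = 17)
V(J) = 17
V(√(114 + r))/244 = 17/244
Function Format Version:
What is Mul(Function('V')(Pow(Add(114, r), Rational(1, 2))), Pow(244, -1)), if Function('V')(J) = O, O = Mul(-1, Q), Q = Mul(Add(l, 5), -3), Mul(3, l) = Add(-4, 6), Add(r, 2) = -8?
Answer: Rational(17, 244) ≈ 0.069672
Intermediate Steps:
r = -10 (r = Add(-2, -8) = -10)
l = Rational(2, 3) (l = Mul(Rational(1, 3), Add(-4, 6)) = Mul(Rational(1, 3), 2) = Rational(2, 3) ≈ 0.66667)
Q = -17 (Q = Mul(Add(Rational(2, 3), 5), -3) = Mul(Rational(17, 3), -3) = -17)
O = 17 (O = Mul(-1, -17) = 17)
Function('V')(J) = 17
Mul(Function('V')(Pow(Add(114, r), Rational(1, 2))), Pow(244, -1)) = Mul(17, Pow(244, -1)) = Mul(17, Rational(1, 244)) = Rational(17, 244)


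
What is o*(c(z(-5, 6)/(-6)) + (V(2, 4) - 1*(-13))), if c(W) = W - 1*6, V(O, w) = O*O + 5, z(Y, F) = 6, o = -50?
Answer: -750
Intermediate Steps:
V(O, w) = 5 + O² (V(O, w) = O² + 5 = 5 + O²)
c(W) = -6 + W (c(W) = W - 6 = -6 + W)
o*(c(z(-5, 6)/(-6)) + (V(2, 4) - 1*(-13))) = -50*((-6 + 6/(-6)) + ((5 + 2²) - 1*(-13))) = -50*((-6 + 6*(-⅙)) + ((5 + 4) + 13)) = -50*((-6 - 1) + (9 + 13)) = -50*(-7 + 22) = -50*15 = -750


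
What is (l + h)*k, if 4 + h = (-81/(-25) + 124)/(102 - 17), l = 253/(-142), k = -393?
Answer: 508118739/301750 ≈ 1683.9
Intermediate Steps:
l = -253/142 (l = 253*(-1/142) = -253/142 ≈ -1.7817)
h = -5319/2125 (h = -4 + (-81/(-25) + 124)/(102 - 17) = -4 + (-81*(-1/25) + 124)/85 = -4 + (81/25 + 124)*(1/85) = -4 + (3181/25)*(1/85) = -4 + 3181/2125 = -5319/2125 ≈ -2.5031)
(l + h)*k = (-253/142 - 5319/2125)*(-393) = -1292923/301750*(-393) = 508118739/301750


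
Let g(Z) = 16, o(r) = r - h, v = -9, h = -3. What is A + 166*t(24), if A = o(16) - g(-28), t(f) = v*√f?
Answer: 3 - 2988*√6 ≈ -7316.1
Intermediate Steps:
o(r) = 3 + r (o(r) = r - 1*(-3) = r + 3 = 3 + r)
t(f) = -9*√f
A = 3 (A = (3 + 16) - 1*16 = 19 - 16 = 3)
A + 166*t(24) = 3 + 166*(-18*√6) = 3 - 2988*√6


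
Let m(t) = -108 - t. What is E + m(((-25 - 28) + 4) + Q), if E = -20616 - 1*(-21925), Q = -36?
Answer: 1286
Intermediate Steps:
E = 1309 (E = -20616 + 21925 = 1309)
E + m(((-25 - 28) + 4) + Q) = 1309 + (-108 - (((-25 - 28) + 4) - 36)) = 1309 + (-108 - ((-53 + 4) - 36)) = 1309 + (-108 - (-49 - 36)) = 1309 + (-108 - 1*(-85)) = 1309 + (-108 + 85) = 1309 - 23 = 1286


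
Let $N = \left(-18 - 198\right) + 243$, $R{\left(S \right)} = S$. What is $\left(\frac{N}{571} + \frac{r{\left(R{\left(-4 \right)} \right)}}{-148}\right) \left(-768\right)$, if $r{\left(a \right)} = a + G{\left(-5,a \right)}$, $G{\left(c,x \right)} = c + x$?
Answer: $- \frac{2192448}{21127} \approx -103.77$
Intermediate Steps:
$r{\left(a \right)} = -5 + 2 a$ ($r{\left(a \right)} = a + \left(-5 + a\right) = -5 + 2 a$)
$N = 27$ ($N = -216 + 243 = 27$)
$\left(\frac{N}{571} + \frac{r{\left(R{\left(-4 \right)} \right)}}{-148}\right) \left(-768\right) = \left(\frac{27}{571} + \frac{-5 + 2 \left(-4\right)}{-148}\right) \left(-768\right) = \left(27 \cdot \frac{1}{571} + \left(-5 - 8\right) \left(- \frac{1}{148}\right)\right) \left(-768\right) = \left(\frac{27}{571} - - \frac{13}{148}\right) \left(-768\right) = \left(\frac{27}{571} + \frac{13}{148}\right) \left(-768\right) = \frac{11419}{84508} \left(-768\right) = - \frac{2192448}{21127}$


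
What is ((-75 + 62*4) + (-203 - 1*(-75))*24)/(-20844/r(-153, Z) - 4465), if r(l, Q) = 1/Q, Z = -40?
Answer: -2899/829295 ≈ -0.0034957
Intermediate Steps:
((-75 + 62*4) + (-203 - 1*(-75))*24)/(-20844/r(-153, Z) - 4465) = ((-75 + 62*4) + (-203 - 1*(-75))*24)/(-20844/(1/(-40)) - 4465) = ((-75 + 248) + (-203 + 75)*24)/(-20844/(-1/40) - 4465) = (173 - 128*24)/(-20844*(-40) - 4465) = (173 - 3072)/(833760 - 4465) = -2899/829295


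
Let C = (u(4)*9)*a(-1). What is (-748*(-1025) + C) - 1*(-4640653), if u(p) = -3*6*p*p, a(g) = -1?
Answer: 5409945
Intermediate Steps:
u(p) = -18*p²
C = 2592 (C = (-18*4²*9)*(-1) = (-18*16*9)*(-1) = -288*9*(-1) = -2592*(-1) = 2592)
(-748*(-1025) + C) - 1*(-4640653) = (-748*(-1025) + 2592) - 1*(-4640653) = (766700 + 2592) + 4640653 = 769292 + 4640653 = 5409945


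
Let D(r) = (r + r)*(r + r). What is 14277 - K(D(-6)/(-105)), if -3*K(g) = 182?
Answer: 43013/3 ≈ 14338.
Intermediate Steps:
D(r) = 4*r**2 (D(r) = (2*r)*(2*r) = 4*r**2)
K(g) = -182/3 (K(g) = -1/3*182 = -182/3)
14277 - K(D(-6)/(-105)) = 14277 - 1*(-182/3) = 14277 + 182/3 = 43013/3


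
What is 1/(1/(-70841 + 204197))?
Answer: 133356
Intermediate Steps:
1/(1/(-70841 + 204197)) = 1/(1/133356) = 133356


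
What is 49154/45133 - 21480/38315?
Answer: 182775734/345854179 ≈ 0.52848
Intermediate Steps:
49154/45133 - 21480/38315 = 49154*(1/45133) - 21480*1/38315 = 49154/45133 - 4296/7663 = 182775734/345854179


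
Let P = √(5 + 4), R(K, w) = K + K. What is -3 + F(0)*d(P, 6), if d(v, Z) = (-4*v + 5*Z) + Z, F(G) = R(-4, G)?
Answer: -195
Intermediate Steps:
R(K, w) = 2*K
P = 3 (P = √9 = 3)
F(G) = -8 (F(G) = 2*(-4) = -8)
d(v, Z) = -4*v + 6*Z
-3 + F(0)*d(P, 6) = -3 - 8*(-4*3 + 6*6) = -3 - 8*(-12 + 36) = -3 - 8*24 = -3 - 192 = -195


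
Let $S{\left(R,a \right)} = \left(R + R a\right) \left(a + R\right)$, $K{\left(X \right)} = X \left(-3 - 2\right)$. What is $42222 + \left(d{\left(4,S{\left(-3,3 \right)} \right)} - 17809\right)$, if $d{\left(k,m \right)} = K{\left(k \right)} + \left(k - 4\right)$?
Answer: $24393$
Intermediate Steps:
$K{\left(X \right)} = - 5 X$ ($K{\left(X \right)} = X \left(-5\right) = - 5 X$)
$S{\left(R,a \right)} = \left(R + a\right) \left(R + R a\right)$ ($S{\left(R,a \right)} = \left(R + R a\right) \left(R + a\right) = \left(R + a\right) \left(R + R a\right)$)
$d{\left(k,m \right)} = -4 - 4 k$ ($d{\left(k,m \right)} = - 5 k + \left(k - 4\right) = - 5 k + \left(-4 + k\right) = -4 - 4 k$)
$42222 + \left(d{\left(4,S{\left(-3,3 \right)} \right)} - 17809\right) = 42222 - 17829 = 24393$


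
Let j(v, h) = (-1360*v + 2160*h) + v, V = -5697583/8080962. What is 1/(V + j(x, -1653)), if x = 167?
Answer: -8080962/30686917468129 ≈ -2.6334e-7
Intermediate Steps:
V = -5697583/8080962 (V = -5697583*1/8080962 = -5697583/8080962 ≈ -0.70506)
j(v, h) = -1359*v + 2160*h
1/(V + j(x, -1653)) = 1/(-5697583/8080962 + (-1359*167 + 2160*(-1653))) = 1/(-5697583/8080962 + (-226953 - 3570480)) = 1/(-5697583/8080962 - 3797433) = 1/(-30686917468129/8080962) = -8080962/30686917468129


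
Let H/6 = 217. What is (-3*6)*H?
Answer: -23436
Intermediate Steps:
H = 1302 (H = 6*217 = 1302)
(-3*6)*H = -3*6*1302 = -18*1302 = -23436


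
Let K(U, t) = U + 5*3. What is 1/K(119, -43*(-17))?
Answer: 1/134 ≈ 0.0074627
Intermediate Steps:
K(U, t) = 15 + U (K(U, t) = U + 15 = 15 + U)
1/K(119, -43*(-17)) = 1/(15 + 119) = 1/134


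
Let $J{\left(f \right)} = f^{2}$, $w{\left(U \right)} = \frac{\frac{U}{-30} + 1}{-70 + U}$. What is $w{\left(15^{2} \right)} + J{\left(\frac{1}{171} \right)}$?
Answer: $- \frac{379823}{9064710} \approx -0.041901$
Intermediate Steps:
$w{\left(U \right)} = \frac{1 - \frac{U}{30}}{-70 + U}$ ($w{\left(U \right)} = \frac{U \left(- \frac{1}{30}\right) + 1}{-70 + U} = \frac{- \frac{U}{30} + 1}{-70 + U} = \frac{1 - \frac{U}{30}}{-70 + U}$)
$w{\left(15^{2} \right)} + J{\left(\frac{1}{171} \right)} = \frac{30 - 15^{2}}{30 \left(-70 + 15^{2}\right)} + \left(\frac{1}{171}\right)^{2} = \frac{30 - 225}{30 \left(-70 + 225\right)} + \left(\frac{1}{171}\right)^{2} = \frac{30 - 225}{30 \cdot 155} + \frac{1}{29241} = \frac{1}{30} \cdot \frac{1}{155} \left(-195\right) + \frac{1}{29241} = - \frac{13}{310} + \frac{1}{29241} = - \frac{379823}{9064710}$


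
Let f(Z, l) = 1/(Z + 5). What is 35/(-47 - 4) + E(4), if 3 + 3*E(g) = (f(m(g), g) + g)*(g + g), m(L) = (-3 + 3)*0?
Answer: 2426/255 ≈ 9.5137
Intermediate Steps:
m(L) = 0 (m(L) = 0*0 = 0)
f(Z, l) = 1/(5 + Z)
E(g) = -1 + 2*g*(⅕ + g)/3 (E(g) = -1 + ((1/(5 + 0) + g)*(g + g))/3 = -1 + ((1/5 + g)*(2*g))/3 = -1 + ((⅕ + g)*(2*g))/3 = -1 + (2*g*(⅕ + g))/3 = -1 + 2*g*(⅕ + g)/3)
35/(-47 - 4) + E(4) = 35/(-47 - 4) + (-1 + (⅔)*4² + (2/15)*4) = 35/(-51) + (-1 + (⅔)*16 + 8/15) = 35*(-1/51) + (-1 + 32/3 + 8/15) = -35/51 + 51/5 = 2426/255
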